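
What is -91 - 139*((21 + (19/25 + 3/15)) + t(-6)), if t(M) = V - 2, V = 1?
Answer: -75111/25 ≈ -3004.4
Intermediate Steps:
t(M) = -1 (t(M) = 1 - 2 = -1)
-91 - 139*((21 + (19/25 + 3/15)) + t(-6)) = -91 - 139*((21 + (19/25 + 3/15)) - 1) = -91 - 139*((21 + (19*(1/25) + 3*(1/15))) - 1) = -91 - 139*((21 + (19/25 + ⅕)) - 1) = -91 - 139*((21 + 24/25) - 1) = -91 - 139*(549/25 - 1) = -91 - 139*524/25 = -91 - 72836/25 = -75111/25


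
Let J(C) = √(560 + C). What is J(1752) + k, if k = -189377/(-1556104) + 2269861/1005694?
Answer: 1861297547091/782482228088 + 34*√2 ≈ 50.462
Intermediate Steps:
k = 1861297547091/782482228088 (k = -189377*(-1/1556104) + 2269861*(1/1005694) = 189377/1556104 + 2269861/1005694 = 1861297547091/782482228088 ≈ 2.3787)
J(1752) + k = √(560 + 1752) + 1861297547091/782482228088 = √2312 + 1861297547091/782482228088 = 34*√2 + 1861297547091/782482228088 = 1861297547091/782482228088 + 34*√2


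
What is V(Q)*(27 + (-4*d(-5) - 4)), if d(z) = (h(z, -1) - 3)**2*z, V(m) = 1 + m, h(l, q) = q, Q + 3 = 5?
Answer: 1029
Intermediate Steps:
Q = 2 (Q = -3 + 5 = 2)
d(z) = 16*z (d(z) = (-1 - 3)**2*z = (-4)**2*z = 16*z)
V(Q)*(27 + (-4*d(-5) - 4)) = (1 + 2)*(27 + (-64*(-5) - 4)) = 3*(27 + (-4*(-80) - 4)) = 3*(27 + (320 - 4)) = 3*(27 + 316) = 3*343 = 1029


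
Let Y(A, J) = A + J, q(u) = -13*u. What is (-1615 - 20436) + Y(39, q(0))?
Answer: -22012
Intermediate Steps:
(-1615 - 20436) + Y(39, q(0)) = (-1615 - 20436) + (39 - 13*0) = -22051 + (39 + 0) = -22051 + 39 = -22012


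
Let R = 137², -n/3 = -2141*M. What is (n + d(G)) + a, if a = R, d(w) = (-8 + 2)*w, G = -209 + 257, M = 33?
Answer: 230440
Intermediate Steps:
G = 48
d(w) = -6*w
n = 211959 (n = -(-6423)*33 = -3*(-70653) = 211959)
R = 18769
a = 18769
(n + d(G)) + a = (211959 - 6*48) + 18769 = (211959 - 288) + 18769 = 211671 + 18769 = 230440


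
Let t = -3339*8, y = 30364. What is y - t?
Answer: 57076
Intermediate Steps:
t = -26712
y - t = 30364 - 1*(-26712) = 30364 + 26712 = 57076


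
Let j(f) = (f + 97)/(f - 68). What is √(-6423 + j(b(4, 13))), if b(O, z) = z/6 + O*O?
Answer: 4*I*√35901827/299 ≈ 80.158*I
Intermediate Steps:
b(O, z) = O² + z/6 (b(O, z) = z*(⅙) + O² = z/6 + O² = O² + z/6)
j(f) = (97 + f)/(-68 + f)
√(-6423 + j(b(4, 13))) = √(-6423 + (97 + (4² + (⅙)*13))/(-68 + (4² + (⅙)*13))) = √(-6423 + (97 + (16 + 13/6))/(-68 + (16 + 13/6))) = √(-6423 + (97 + 109/6)/(-68 + 109/6)) = √(-6423 + (691/6)/(-299/6)) = √(-6423 - 6/299*691/6) = √(-6423 - 691/299) = √(-1921168/299) = 4*I*√35901827/299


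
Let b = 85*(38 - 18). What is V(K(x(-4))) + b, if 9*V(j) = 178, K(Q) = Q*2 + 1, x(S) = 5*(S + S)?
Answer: 15478/9 ≈ 1719.8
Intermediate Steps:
x(S) = 10*S (x(S) = 5*(2*S) = 10*S)
K(Q) = 1 + 2*Q (K(Q) = 2*Q + 1 = 1 + 2*Q)
V(j) = 178/9 (V(j) = (⅑)*178 = 178/9)
b = 1700 (b = 85*20 = 1700)
V(K(x(-4))) + b = 178/9 + 1700 = 15478/9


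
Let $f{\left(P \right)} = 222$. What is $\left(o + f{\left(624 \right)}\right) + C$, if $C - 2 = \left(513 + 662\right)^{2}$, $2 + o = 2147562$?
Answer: $3528409$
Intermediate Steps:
$o = 2147560$ ($o = -2 + 2147562 = 2147560$)
$C = 1380627$ ($C = 2 + \left(513 + 662\right)^{2} = 2 + 1175^{2} = 2 + 1380625 = 1380627$)
$\left(o + f{\left(624 \right)}\right) + C = \left(2147560 + 222\right) + 1380627 = 2147782 + 1380627 = 3528409$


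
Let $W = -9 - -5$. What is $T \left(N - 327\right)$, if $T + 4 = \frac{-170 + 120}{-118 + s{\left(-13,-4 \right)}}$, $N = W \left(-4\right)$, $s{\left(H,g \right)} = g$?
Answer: $\frac{68109}{61} \approx 1116.5$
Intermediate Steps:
$W = -4$ ($W = -9 + 5 = -4$)
$N = 16$ ($N = \left(-4\right) \left(-4\right) = 16$)
$T = - \frac{219}{61}$ ($T = -4 + \frac{-170 + 120}{-118 - 4} = -4 - \frac{50}{-122} = -4 - - \frac{25}{61} = -4 + \frac{25}{61} = - \frac{219}{61} \approx -3.5902$)
$T \left(N - 327\right) = - \frac{219 \left(16 - 327\right)}{61} = \left(- \frac{219}{61}\right) \left(-311\right) = \frac{68109}{61}$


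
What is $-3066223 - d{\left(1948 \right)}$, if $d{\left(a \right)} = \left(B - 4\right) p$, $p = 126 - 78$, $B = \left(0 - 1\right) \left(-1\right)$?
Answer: $-3066079$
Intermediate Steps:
$B = 1$ ($B = \left(-1\right) \left(-1\right) = 1$)
$p = 48$
$d{\left(a \right)} = -144$ ($d{\left(a \right)} = \left(1 - 4\right) 48 = \left(-3\right) 48 = -144$)
$-3066223 - d{\left(1948 \right)} = -3066223 - -144 = -3066223 + 144 = -3066079$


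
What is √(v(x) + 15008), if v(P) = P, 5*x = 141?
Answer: √375905/5 ≈ 122.62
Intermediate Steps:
x = 141/5 (x = (⅕)*141 = 141/5 ≈ 28.200)
√(v(x) + 15008) = √(141/5 + 15008) = √(75181/5) = √375905/5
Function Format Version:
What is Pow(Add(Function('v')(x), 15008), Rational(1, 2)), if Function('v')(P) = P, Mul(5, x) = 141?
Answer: Mul(Rational(1, 5), Pow(375905, Rational(1, 2))) ≈ 122.62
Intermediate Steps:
x = Rational(141, 5) (x = Mul(Rational(1, 5), 141) = Rational(141, 5) ≈ 28.200)
Pow(Add(Function('v')(x), 15008), Rational(1, 2)) = Pow(Add(Rational(141, 5), 15008), Rational(1, 2)) = Pow(Rational(75181, 5), Rational(1, 2)) = Mul(Rational(1, 5), Pow(375905, Rational(1, 2)))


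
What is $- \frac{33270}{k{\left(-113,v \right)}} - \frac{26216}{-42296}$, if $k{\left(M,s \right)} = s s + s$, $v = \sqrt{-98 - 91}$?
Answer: $\frac{17652112}{100453} + \frac{1109 i \sqrt{21}}{399} \approx 175.73 + 12.737 i$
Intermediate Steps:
$v = 3 i \sqrt{21}$ ($v = \sqrt{-189} = 3 i \sqrt{21} \approx 13.748 i$)
$k{\left(M,s \right)} = s + s^{2}$ ($k{\left(M,s \right)} = s^{2} + s = s + s^{2}$)
$- \frac{33270}{k{\left(-113,v \right)}} - \frac{26216}{-42296} = - \frac{33270}{3 i \sqrt{21} \left(1 + 3 i \sqrt{21}\right)} - \frac{26216}{-42296} = - \frac{33270}{3 i \sqrt{21} \left(1 + 3 i \sqrt{21}\right)} - - \frac{3277}{5287} = - 33270 \left(- \frac{i \sqrt{21}}{63 \left(1 + 3 i \sqrt{21}\right)}\right) + \frac{3277}{5287} = \frac{11090 i \sqrt{21}}{21 \left(1 + 3 i \sqrt{21}\right)} + \frac{3277}{5287} = \frac{3277}{5287} + \frac{11090 i \sqrt{21}}{21 \left(1 + 3 i \sqrt{21}\right)}$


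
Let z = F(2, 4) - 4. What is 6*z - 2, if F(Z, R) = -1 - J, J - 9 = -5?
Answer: -56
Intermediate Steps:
J = 4 (J = 9 - 5 = 4)
F(Z, R) = -5 (F(Z, R) = -1 - 1*4 = -1 - 4 = -5)
z = -9 (z = -5 - 4 = -9)
6*z - 2 = 6*(-9) - 2 = -54 - 2 = -56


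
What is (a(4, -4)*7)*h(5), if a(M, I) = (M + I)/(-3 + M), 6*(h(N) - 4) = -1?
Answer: 0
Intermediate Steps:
h(N) = 23/6 (h(N) = 4 + (⅙)*(-1) = 4 - ⅙ = 23/6)
a(M, I) = (I + M)/(-3 + M)
(a(4, -4)*7)*h(5) = (((-4 + 4)/(-3 + 4))*7)*(23/6) = ((0/1)*7)*(23/6) = ((1*0)*7)*(23/6) = (0*7)*(23/6) = 0*(23/6) = 0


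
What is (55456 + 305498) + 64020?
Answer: 424974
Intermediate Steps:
(55456 + 305498) + 64020 = 360954 + 64020 = 424974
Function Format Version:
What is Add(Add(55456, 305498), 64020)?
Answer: 424974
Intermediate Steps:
Add(Add(55456, 305498), 64020) = Add(360954, 64020) = 424974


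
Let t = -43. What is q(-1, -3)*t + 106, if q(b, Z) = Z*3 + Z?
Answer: 622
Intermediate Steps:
q(b, Z) = 4*Z (q(b, Z) = 3*Z + Z = 4*Z)
q(-1, -3)*t + 106 = (4*(-3))*(-43) + 106 = -12*(-43) + 106 = 516 + 106 = 622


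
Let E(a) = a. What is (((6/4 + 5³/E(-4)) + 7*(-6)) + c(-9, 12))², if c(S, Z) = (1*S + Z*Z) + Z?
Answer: 90601/16 ≈ 5662.6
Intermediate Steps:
c(S, Z) = S + Z + Z² (c(S, Z) = (S + Z²) + Z = S + Z + Z²)
(((6/4 + 5³/E(-4)) + 7*(-6)) + c(-9, 12))² = (((6/4 + 5³/(-4)) + 7*(-6)) + (-9 + 12 + 12²))² = (((6*(¼) + 125*(-¼)) - 42) + (-9 + 12 + 144))² = (((3/2 - 125/4) - 42) + 147)² = ((-119/4 - 42) + 147)² = (-287/4 + 147)² = (301/4)² = 90601/16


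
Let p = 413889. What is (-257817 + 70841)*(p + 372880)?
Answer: -147106920544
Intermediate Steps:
(-257817 + 70841)*(p + 372880) = (-257817 + 70841)*(413889 + 372880) = -186976*786769 = -147106920544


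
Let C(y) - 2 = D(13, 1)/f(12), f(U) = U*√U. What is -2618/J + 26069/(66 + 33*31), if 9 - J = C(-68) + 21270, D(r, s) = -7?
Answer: 20471289745733755/850786708049487 + 439824*√3/781255011983 ≈ 24.062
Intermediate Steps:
f(U) = U^(3/2)
C(y) = 2 - 7*√3/72
J = -21263 + 7*√3/72 (J = 9 - ((2 - 7*√3/72) + 21270) = 9 - (21272 - 7*√3/72) = 9 + (-21272 + 7*√3/72) = -21263 + 7*√3/72 ≈ -21263.)
-2618/J + 26069/(66 + 33*31) = -2618/(-21263 + 7*√3/72) + 26069/(66 + 33*31) = -2618/(-21263 + 7*√3/72) + 26069/(66 + 1023) = -2618/(-21263 + 7*√3/72) + 26069/1089 = 26069/1089 - 2618/(-21263 + 7*√3/72)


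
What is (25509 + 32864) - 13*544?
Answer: 51301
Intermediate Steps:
(25509 + 32864) - 13*544 = 58373 - 7072 = 51301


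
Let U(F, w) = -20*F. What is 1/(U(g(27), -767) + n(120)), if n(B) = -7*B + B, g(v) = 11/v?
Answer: -27/19660 ≈ -0.0013733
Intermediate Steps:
n(B) = -6*B
1/(U(g(27), -767) + n(120)) = 1/(-220/27 - 6*120) = 1/(-220/27 - 720) = 1/(-19660/27) = -27/19660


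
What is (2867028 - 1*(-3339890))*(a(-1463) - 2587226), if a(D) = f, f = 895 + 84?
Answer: -16052623056746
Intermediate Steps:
f = 979
a(D) = 979
(2867028 - 1*(-3339890))*(a(-1463) - 2587226) = (2867028 - 1*(-3339890))*(979 - 2587226) = (2867028 + 3339890)*(-2586247) = 6206918*(-2586247) = -16052623056746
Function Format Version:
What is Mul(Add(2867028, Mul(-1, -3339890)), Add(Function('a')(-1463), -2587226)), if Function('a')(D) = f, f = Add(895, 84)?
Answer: -16052623056746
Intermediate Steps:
f = 979
Function('a')(D) = 979
Mul(Add(2867028, Mul(-1, -3339890)), Add(Function('a')(-1463), -2587226)) = Mul(Add(2867028, Mul(-1, -3339890)), Add(979, -2587226)) = Mul(Add(2867028, 3339890), -2586247) = Mul(6206918, -2586247) = -16052623056746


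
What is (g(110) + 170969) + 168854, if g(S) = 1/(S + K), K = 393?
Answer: 170930970/503 ≈ 3.3982e+5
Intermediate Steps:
g(S) = 1/(393 + S) (g(S) = 1/(S + 393) = 1/(393 + S))
(g(110) + 170969) + 168854 = (1/(393 + 110) + 170969) + 168854 = (1/503 + 170969) + 168854 = 85997408/503 + 168854 = 170930970/503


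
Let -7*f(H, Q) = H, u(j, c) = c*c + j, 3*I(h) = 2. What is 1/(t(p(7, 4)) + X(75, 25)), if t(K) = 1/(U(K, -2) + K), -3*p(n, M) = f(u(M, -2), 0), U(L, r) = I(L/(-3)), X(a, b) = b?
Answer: 22/571 ≈ 0.038529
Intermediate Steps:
I(h) = ⅔ (I(h) = (⅓)*2 = ⅔)
U(L, r) = ⅔
u(j, c) = j + c² (u(j, c) = c² + j = j + c²)
f(H, Q) = -H/7
p(n, M) = 4/21 + M/21 (p(n, M) = -(-1)*(M + (-2)²)/21 = -(-1)*(M + 4)/21 = -(-1)*(4 + M)/21 = -(-4/7 - M/7)/3 = 4/21 + M/21)
t(K) = 1/(⅔ + K)
1/(t(p(7, 4)) + X(75, 25)) = 1/(3/(2 + 3*(4/21 + (1/21)*4)) + 25) = 1/(3/(2 + 3*(4/21 + 4/21)) + 25) = 1/(3/(2 + 3*(8/21)) + 25) = 1/(3/(2 + 8/7) + 25) = 1/(3/(22/7) + 25) = 1/(3*(7/22) + 25) = 1/(21/22 + 25) = 1/(571/22) = 22/571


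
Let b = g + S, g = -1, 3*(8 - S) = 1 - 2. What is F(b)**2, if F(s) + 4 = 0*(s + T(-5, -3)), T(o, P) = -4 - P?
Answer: 16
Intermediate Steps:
S = 25/3 (S = 8 - (1 - 2)/3 = 8 - 1/3*(-1) = 8 + 1/3 = 25/3 ≈ 8.3333)
b = 22/3 (b = -1 + 25/3 = 22/3 ≈ 7.3333)
F(s) = -4 (F(s) = -4 + 0*(s + (-4 - 1*(-3))) = -4 + 0*(s + (-4 + 3)) = -4 + 0*(s - 1) = -4 + 0*(-1 + s) = -4 + 0 = -4)
F(b)**2 = (-4)**2 = 16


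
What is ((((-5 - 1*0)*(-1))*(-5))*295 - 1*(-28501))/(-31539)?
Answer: -7042/10513 ≈ -0.66984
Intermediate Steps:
((((-5 - 1*0)*(-1))*(-5))*295 - 1*(-28501))/(-31539) = ((((-5 + 0)*(-1))*(-5))*295 + 28501)*(-1/31539) = ((-5*(-1)*(-5))*295 + 28501)*(-1/31539) = ((5*(-5))*295 + 28501)*(-1/31539) = (-25*295 + 28501)*(-1/31539) = (-7375 + 28501)*(-1/31539) = 21126*(-1/31539) = -7042/10513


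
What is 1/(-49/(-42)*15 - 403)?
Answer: -2/771 ≈ -0.0025940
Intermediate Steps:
1/(-49/(-42)*15 - 403) = 1/(-49*(-1/42)*15 - 403) = 1/((7/6)*15 - 403) = 1/(35/2 - 403) = 1/(-771/2) = -2/771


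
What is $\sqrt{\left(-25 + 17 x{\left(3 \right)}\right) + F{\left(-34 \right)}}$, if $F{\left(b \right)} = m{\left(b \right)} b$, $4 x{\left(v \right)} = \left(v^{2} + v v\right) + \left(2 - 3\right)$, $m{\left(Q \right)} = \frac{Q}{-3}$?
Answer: $\frac{i \sqrt{12171}}{6} \approx 18.387 i$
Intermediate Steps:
$m{\left(Q \right)} = - \frac{Q}{3}$ ($m{\left(Q \right)} = Q \left(- \frac{1}{3}\right) = - \frac{Q}{3}$)
$x{\left(v \right)} = - \frac{1}{4} + \frac{v^{2}}{2}$ ($x{\left(v \right)} = \frac{\left(v^{2} + v v\right) + \left(2 - 3\right)}{4} = \frac{\left(v^{2} + v^{2}\right) - 1}{4} = \frac{2 v^{2} - 1}{4} = \frac{-1 + 2 v^{2}}{4} = - \frac{1}{4} + \frac{v^{2}}{2}$)
$F{\left(b \right)} = - \frac{b^{2}}{3}$ ($F{\left(b \right)} = - \frac{b}{3} b = - \frac{b^{2}}{3}$)
$\sqrt{\left(-25 + 17 x{\left(3 \right)}\right) + F{\left(-34 \right)}} = \sqrt{\left(-25 + 17 \left(- \frac{1}{4} + \frac{3^{2}}{2}\right)\right) - \frac{\left(-34\right)^{2}}{3}} = \sqrt{\left(-25 + 17 \left(- \frac{1}{4} + \frac{1}{2} \cdot 9\right)\right) - \frac{1156}{3}} = \sqrt{\left(-25 + 17 \left(- \frac{1}{4} + \frac{9}{2}\right)\right) - \frac{1156}{3}} = \sqrt{\left(-25 + 17 \cdot \frac{17}{4}\right) - \frac{1156}{3}} = \sqrt{\left(-25 + \frac{289}{4}\right) - \frac{1156}{3}} = \sqrt{\frac{189}{4} - \frac{1156}{3}} = \sqrt{- \frac{4057}{12}} = \frac{i \sqrt{12171}}{6}$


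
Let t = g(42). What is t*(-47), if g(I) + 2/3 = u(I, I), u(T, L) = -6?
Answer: 940/3 ≈ 313.33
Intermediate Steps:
g(I) = -20/3 (g(I) = -2/3 - 6 = -20/3)
t = -20/3 ≈ -6.6667
t*(-47) = -20/3*(-47) = 940/3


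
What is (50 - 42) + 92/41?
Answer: 420/41 ≈ 10.244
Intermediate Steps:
(50 - 42) + 92/41 = 8 + 92*(1/41) = 8 + 92/41 = 420/41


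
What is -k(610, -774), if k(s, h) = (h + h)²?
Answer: -2396304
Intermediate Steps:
k(s, h) = 4*h² (k(s, h) = (2*h)² = 4*h²)
-k(610, -774) = -4*(-774)² = -4*599076 = -1*2396304 = -2396304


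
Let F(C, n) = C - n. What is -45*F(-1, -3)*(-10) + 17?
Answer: 917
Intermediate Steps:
-45*F(-1, -3)*(-10) + 17 = -45*(-1 - 1*(-3))*(-10) + 17 = -45*(-1 + 3)*(-10) + 17 = -90*(-10) + 17 = -45*(-20) + 17 = 900 + 17 = 917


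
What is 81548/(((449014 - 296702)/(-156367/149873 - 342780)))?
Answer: -1047354058359809/5706864094 ≈ -1.8353e+5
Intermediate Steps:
81548/(((449014 - 296702)/(-156367/149873 - 342780))) = 81548/((152312/(-156367*1/149873 - 342780))) = 81548/((152312/(-156367/149873 - 342780))) = 81548/((152312/(-51373623307/149873))) = 81548/((152312*(-149873/51373623307))) = 81548/(-22827456376/51373623307) = 81548*(-51373623307/22827456376) = -1047354058359809/5706864094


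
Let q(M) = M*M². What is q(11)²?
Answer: 1771561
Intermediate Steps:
q(M) = M³
q(11)² = (11³)² = 1331² = 1771561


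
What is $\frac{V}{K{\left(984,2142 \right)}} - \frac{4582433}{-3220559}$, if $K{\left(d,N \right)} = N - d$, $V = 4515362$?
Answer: $\frac{7273648092386}{1864703661} \approx 3900.7$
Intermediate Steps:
$\frac{V}{K{\left(984,2142 \right)}} - \frac{4582433}{-3220559} = \frac{4515362}{2142 - 984} - \frac{4582433}{-3220559} = \frac{4515362}{2142 - 984} - - \frac{4582433}{3220559} = \frac{4515362}{1158} + \frac{4582433}{3220559} = 4515362 \cdot \frac{1}{1158} + \frac{4582433}{3220559} = \frac{2257681}{579} + \frac{4582433}{3220559} = \frac{7273648092386}{1864703661}$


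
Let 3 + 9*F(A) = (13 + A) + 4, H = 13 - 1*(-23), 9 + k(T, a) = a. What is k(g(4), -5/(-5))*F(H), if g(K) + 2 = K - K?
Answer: -400/9 ≈ -44.444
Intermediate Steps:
g(K) = -2 (g(K) = -2 + (K - K) = -2 + 0 = -2)
k(T, a) = -9 + a
H = 36 (H = 13 + 23 = 36)
F(A) = 14/9 + A/9 (F(A) = -⅓ + ((13 + A) + 4)/9 = -⅓ + (17 + A)/9 = -⅓ + (17/9 + A/9) = 14/9 + A/9)
k(g(4), -5/(-5))*F(H) = (-9 - 5/(-5))*(14/9 + (⅑)*36) = (-9 - 5*(-⅕))*(14/9 + 4) = (-9 + 1)*(50/9) = -8*50/9 = -400/9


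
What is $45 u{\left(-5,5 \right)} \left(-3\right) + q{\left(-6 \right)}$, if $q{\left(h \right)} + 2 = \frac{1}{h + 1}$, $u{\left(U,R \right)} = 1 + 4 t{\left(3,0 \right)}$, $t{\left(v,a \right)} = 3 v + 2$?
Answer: $- \frac{30386}{5} \approx -6077.2$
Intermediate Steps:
$t{\left(v,a \right)} = 2 + 3 v$
$u{\left(U,R \right)} = 45$ ($u{\left(U,R \right)} = 1 + 4 \left(2 + 3 \cdot 3\right) = 1 + 4 \left(2 + 9\right) = 1 + 4 \cdot 11 = 1 + 44 = 45$)
$q{\left(h \right)} = -2 + \frac{1}{1 + h}$ ($q{\left(h \right)} = -2 + \frac{1}{h + 1} = -2 + \frac{1}{1 + h}$)
$45 u{\left(-5,5 \right)} \left(-3\right) + q{\left(-6 \right)} = 45 \cdot 45 \left(-3\right) + \frac{-1 - -12}{1 - 6} = 45 \left(-135\right) + \frac{-1 + 12}{-5} = -6075 - \frac{11}{5} = - \frac{30386}{5}$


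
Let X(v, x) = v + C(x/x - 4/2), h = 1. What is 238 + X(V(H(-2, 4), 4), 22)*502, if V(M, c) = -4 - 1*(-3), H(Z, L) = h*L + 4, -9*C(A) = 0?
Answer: -264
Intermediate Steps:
C(A) = 0 (C(A) = -⅑*0 = 0)
H(Z, L) = 4 + L (H(Z, L) = 1*L + 4 = L + 4 = 4 + L)
V(M, c) = -1 (V(M, c) = -4 + 3 = -1)
X(v, x) = v (X(v, x) = v + 0 = v)
238 + X(V(H(-2, 4), 4), 22)*502 = 238 - 1*502 = 238 - 502 = -264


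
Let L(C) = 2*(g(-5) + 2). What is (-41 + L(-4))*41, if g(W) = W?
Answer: -1927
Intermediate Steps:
L(C) = -6 (L(C) = 2*(-5 + 2) = 2*(-3) = -6)
(-41 + L(-4))*41 = (-41 - 6)*41 = -47*41 = -1927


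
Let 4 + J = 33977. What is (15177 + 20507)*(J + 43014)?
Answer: 2747204108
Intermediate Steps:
J = 33973 (J = -4 + 33977 = 33973)
(15177 + 20507)*(J + 43014) = (15177 + 20507)*(33973 + 43014) = 35684*76987 = 2747204108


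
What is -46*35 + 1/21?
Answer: -33809/21 ≈ -1610.0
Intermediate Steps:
-46*35 + 1/21 = -1610 + 1/21 = -33809/21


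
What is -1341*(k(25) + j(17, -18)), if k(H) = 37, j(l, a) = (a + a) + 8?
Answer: -12069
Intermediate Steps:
j(l, a) = 8 + 2*a (j(l, a) = 2*a + 8 = 8 + 2*a)
-1341*(k(25) + j(17, -18)) = -1341*(37 + (8 + 2*(-18))) = -1341*(37 + (8 - 36)) = -1341*(37 - 28) = -1341*9 = -12069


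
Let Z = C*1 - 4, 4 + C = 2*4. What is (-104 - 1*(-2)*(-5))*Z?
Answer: 0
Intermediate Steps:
C = 4 (C = -4 + 2*4 = -4 + 8 = 4)
Z = 0 (Z = 4*1 - 4 = 4 - 4 = 0)
(-104 - 1*(-2)*(-5))*Z = (-104 - 1*(-2)*(-5))*0 = (-104 + 2*(-5))*0 = (-104 - 10)*0 = -114*0 = 0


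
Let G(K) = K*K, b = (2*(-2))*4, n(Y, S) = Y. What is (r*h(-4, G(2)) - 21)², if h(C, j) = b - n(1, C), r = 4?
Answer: 7921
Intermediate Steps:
b = -16 (b = -4*4 = -16)
G(K) = K²
h(C, j) = -17 (h(C, j) = -16 - 1*1 = -16 - 1 = -17)
(r*h(-4, G(2)) - 21)² = (4*(-17) - 21)² = (-68 - 21)² = (-89)² = 7921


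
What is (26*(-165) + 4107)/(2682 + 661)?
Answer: -183/3343 ≈ -0.054741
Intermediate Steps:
(26*(-165) + 4107)/(2682 + 661) = (-4290 + 4107)/3343 = -183*1/3343 = -183/3343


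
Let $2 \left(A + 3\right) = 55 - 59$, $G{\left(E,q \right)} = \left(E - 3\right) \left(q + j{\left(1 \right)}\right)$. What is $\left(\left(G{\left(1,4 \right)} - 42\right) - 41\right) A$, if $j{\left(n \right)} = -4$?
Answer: $415$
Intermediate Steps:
$G{\left(E,q \right)} = \left(-4 + q\right) \left(-3 + E\right)$ ($G{\left(E,q \right)} = \left(E - 3\right) \left(q - 4\right) = \left(-3 + E\right) \left(-4 + q\right) = \left(-4 + q\right) \left(-3 + E\right)$)
$A = -5$ ($A = -3 + \frac{55 - 59}{2} = -3 + \frac{1}{2} \left(-4\right) = -3 - 2 = -5$)
$\left(\left(G{\left(1,4 \right)} - 42\right) - 41\right) A = \left(\left(\left(12 - 4 - 12 + 1 \cdot 4\right) - 42\right) - 41\right) \left(-5\right) = \left(\left(\left(12 - 4 - 12 + 4\right) - 42\right) - 41\right) \left(-5\right) = \left(\left(0 - 42\right) - 41\right) \left(-5\right) = \left(-42 - 41\right) \left(-5\right) = \left(-83\right) \left(-5\right) = 415$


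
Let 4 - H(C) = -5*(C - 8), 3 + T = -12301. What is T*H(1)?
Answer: 381424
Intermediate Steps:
T = -12304 (T = -3 - 12301 = -12304)
H(C) = -36 + 5*C (H(C) = 4 - (-5)*(C - 8) = 4 - (-5)*(-8 + C) = 4 - (40 - 5*C) = 4 + (-40 + 5*C) = -36 + 5*C)
T*H(1) = -12304*(-36 + 5*1) = -12304*(-36 + 5) = -12304*(-31) = 381424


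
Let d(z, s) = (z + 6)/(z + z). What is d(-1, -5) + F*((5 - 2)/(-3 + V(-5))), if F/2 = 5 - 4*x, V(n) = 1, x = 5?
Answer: 85/2 ≈ 42.500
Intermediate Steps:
d(z, s) = (6 + z)/(2*z) (d(z, s) = (6 + z)/((2*z)) = (6 + z)*(1/(2*z)) = (6 + z)/(2*z))
F = -30 (F = 2*(5 - 4*5) = 2*(5 - 20) = 2*(-15) = -30)
d(-1, -5) + F*((5 - 2)/(-3 + V(-5))) = (½)*(6 - 1)/(-1) - 30*(5 - 2)/(-3 + 1) = (½)*(-1)*5 - 90/(-2) = -5/2 - 90*(-1)/2 = -5/2 - 30*(-3/2) = -5/2 + 45 = 85/2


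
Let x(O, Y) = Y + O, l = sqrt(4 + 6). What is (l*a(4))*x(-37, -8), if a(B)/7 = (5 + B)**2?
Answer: -25515*sqrt(10) ≈ -80686.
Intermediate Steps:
l = sqrt(10) ≈ 3.1623
a(B) = 7*(5 + B)**2
x(O, Y) = O + Y
(l*a(4))*x(-37, -8) = (sqrt(10)*(7*(5 + 4)**2))*(-37 - 8) = (sqrt(10)*(7*9**2))*(-45) = (sqrt(10)*(7*81))*(-45) = (sqrt(10)*567)*(-45) = (567*sqrt(10))*(-45) = -25515*sqrt(10)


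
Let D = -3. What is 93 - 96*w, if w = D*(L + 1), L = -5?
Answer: -1059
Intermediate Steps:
w = 12 (w = -3*(-5 + 1) = -3*(-4) = 12)
93 - 96*w = 93 - 96*12 = 93 - 1152 = -1059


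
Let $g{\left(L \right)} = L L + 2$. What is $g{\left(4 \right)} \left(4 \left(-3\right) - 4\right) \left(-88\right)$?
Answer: $25344$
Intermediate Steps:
$g{\left(L \right)} = 2 + L^{2}$ ($g{\left(L \right)} = L^{2} + 2 = 2 + L^{2}$)
$g{\left(4 \right)} \left(4 \left(-3\right) - 4\right) \left(-88\right) = \left(2 + 4^{2}\right) \left(4 \left(-3\right) - 4\right) \left(-88\right) = \left(2 + 16\right) \left(-12 - 4\right) \left(-88\right) = 18 \left(-16\right) \left(-88\right) = \left(-288\right) \left(-88\right) = 25344$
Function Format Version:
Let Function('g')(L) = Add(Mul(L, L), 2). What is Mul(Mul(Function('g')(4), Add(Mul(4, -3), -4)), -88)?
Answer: 25344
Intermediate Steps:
Function('g')(L) = Add(2, Pow(L, 2)) (Function('g')(L) = Add(Pow(L, 2), 2) = Add(2, Pow(L, 2)))
Mul(Mul(Function('g')(4), Add(Mul(4, -3), -4)), -88) = Mul(Mul(Add(2, Pow(4, 2)), Add(Mul(4, -3), -4)), -88) = Mul(Mul(Add(2, 16), Add(-12, -4)), -88) = Mul(Mul(18, -16), -88) = Mul(-288, -88) = 25344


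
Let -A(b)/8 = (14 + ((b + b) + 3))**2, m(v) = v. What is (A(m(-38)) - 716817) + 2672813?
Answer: 1928148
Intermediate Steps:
A(b) = -8*(17 + 2*b)**2 (A(b) = -8*(14 + ((b + b) + 3))**2 = -8*(14 + (2*b + 3))**2 = -8*(14 + (3 + 2*b))**2 = -8*(17 + 2*b)**2)
(A(m(-38)) - 716817) + 2672813 = (-8*(17 + 2*(-38))**2 - 716817) + 2672813 = (-8*(17 - 76)**2 - 716817) + 2672813 = (-8*(-59)**2 - 716817) + 2672813 = (-8*3481 - 716817) + 2672813 = (-27848 - 716817) + 2672813 = -744665 + 2672813 = 1928148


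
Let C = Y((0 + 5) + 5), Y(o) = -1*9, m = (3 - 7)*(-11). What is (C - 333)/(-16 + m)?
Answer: -171/14 ≈ -12.214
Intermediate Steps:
m = 44 (m = -4*(-11) = 44)
Y(o) = -9
C = -9
(C - 333)/(-16 + m) = (-9 - 333)/(-16 + 44) = -342/28 = -342*1/28 = -171/14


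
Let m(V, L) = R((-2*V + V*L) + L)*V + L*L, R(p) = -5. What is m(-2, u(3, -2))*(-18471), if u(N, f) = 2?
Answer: -258594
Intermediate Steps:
m(V, L) = L**2 - 5*V (m(V, L) = -5*V + L*L = -5*V + L**2 = L**2 - 5*V)
m(-2, u(3, -2))*(-18471) = (2**2 - 5*(-2))*(-18471) = (4 + 10)*(-18471) = 14*(-18471) = -258594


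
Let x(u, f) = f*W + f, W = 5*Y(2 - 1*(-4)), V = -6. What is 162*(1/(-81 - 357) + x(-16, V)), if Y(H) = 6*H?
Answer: -12843063/73 ≈ -1.7593e+5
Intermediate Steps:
W = 180 (W = 5*(6*(2 - 1*(-4))) = 5*(6*(2 + 4)) = 5*(6*6) = 5*36 = 180)
x(u, f) = 181*f (x(u, f) = f*180 + f = 180*f + f = 181*f)
162*(1/(-81 - 357) + x(-16, V)) = 162*(1/(-81 - 357) + 181*(-6)) = 162*(1/(-438) - 1086) = 162*(-1/438 - 1086) = 162*(-475669/438) = -12843063/73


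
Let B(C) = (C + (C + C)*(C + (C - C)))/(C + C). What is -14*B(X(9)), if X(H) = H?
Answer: -133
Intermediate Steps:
B(C) = (C + 2*C**2)/(2*C) (B(C) = (C + (2*C)*(C + 0))/((2*C)) = (C + (2*C)*C)*(1/(2*C)) = (C + 2*C**2)*(1/(2*C)) = (C + 2*C**2)/(2*C))
-14*B(X(9)) = -14*(1/2 + 9) = -14*19/2 = -133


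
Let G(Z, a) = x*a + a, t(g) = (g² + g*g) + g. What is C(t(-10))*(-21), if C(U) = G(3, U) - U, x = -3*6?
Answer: 71820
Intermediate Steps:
t(g) = g + 2*g² (t(g) = (g² + g²) + g = 2*g² + g = g + 2*g²)
x = -18
G(Z, a) = -17*a (G(Z, a) = -18*a + a = -17*a)
C(U) = -18*U (C(U) = -17*U - U = -18*U)
C(t(-10))*(-21) = -(-180)*(1 + 2*(-10))*(-21) = -(-180)*(1 - 20)*(-21) = -(-180)*(-19)*(-21) = -18*190*(-21) = -3420*(-21) = 71820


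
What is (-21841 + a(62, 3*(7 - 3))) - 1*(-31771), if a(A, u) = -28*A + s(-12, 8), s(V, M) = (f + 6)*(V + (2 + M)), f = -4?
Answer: 8190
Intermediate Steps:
s(V, M) = 4 + 2*M + 2*V (s(V, M) = (-4 + 6)*(V + (2 + M)) = 2*(2 + M + V) = 4 + 2*M + 2*V)
a(A, u) = -4 - 28*A (a(A, u) = -28*A + (4 + 2*8 + 2*(-12)) = -28*A + (4 + 16 - 24) = -28*A - 4 = -4 - 28*A)
(-21841 + a(62, 3*(7 - 3))) - 1*(-31771) = (-21841 + (-4 - 28*62)) - 1*(-31771) = (-21841 + (-4 - 1736)) + 31771 = (-21841 - 1740) + 31771 = -23581 + 31771 = 8190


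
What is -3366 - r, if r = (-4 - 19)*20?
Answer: -2906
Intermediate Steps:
r = -460 (r = -23*20 = -460)
-3366 - r = -3366 - 1*(-460) = -3366 + 460 = -2906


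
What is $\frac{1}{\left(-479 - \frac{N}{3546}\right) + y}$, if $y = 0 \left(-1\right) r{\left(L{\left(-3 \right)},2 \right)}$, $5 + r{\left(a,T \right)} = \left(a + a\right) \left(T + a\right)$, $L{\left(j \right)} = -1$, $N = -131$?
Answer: $- \frac{3546}{1698403} \approx -0.0020878$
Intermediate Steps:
$r{\left(a,T \right)} = -5 + 2 a \left(T + a\right)$ ($r{\left(a,T \right)} = -5 + \left(a + a\right) \left(T + a\right) = -5 + 2 a \left(T + a\right)$)
$y = 0$ ($y = 0 \left(-1\right) \left(-5 + 2 \left(-1\right)^{2} + 2 \cdot 2 \left(-1\right)\right) = 0 \left(-5 + 2 \cdot 1 - 4\right) = 0 \left(-5 + 2 - 4\right) = 0 \left(-7\right) = 0$)
$\frac{1}{\left(-479 - \frac{N}{3546}\right) + y} = \frac{1}{\left(-479 - - \frac{131}{3546}\right) + 0} = \frac{1}{\left(-479 + \frac{131}{3546}\right) + 0} = \frac{1}{- \frac{1698403}{3546} + 0} = \frac{1}{- \frac{1698403}{3546}} = - \frac{3546}{1698403}$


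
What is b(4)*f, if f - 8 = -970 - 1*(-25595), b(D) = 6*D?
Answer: 591192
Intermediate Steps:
f = 24633 (f = 8 + (-970 - 1*(-25595)) = 8 + (-970 + 25595) = 8 + 24625 = 24633)
b(4)*f = (6*4)*24633 = 24*24633 = 591192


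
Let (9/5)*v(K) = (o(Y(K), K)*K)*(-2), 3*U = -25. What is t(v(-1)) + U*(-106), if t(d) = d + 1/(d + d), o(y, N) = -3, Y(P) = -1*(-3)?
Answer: 17597/20 ≈ 879.85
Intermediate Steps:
U = -25/3 (U = (1/3)*(-25) = -25/3 ≈ -8.3333)
Y(P) = 3
v(K) = 10*K/3 (v(K) = 5*(-3*K*(-2))/9 = 5*(6*K)/9 = 10*K/3)
t(d) = d + 1/(2*d)
t(v(-1)) + U*(-106) = ((10/3)*(-1) + 1/(2*(((10/3)*(-1))))) - 25/3*(-106) = (-10/3 + 1/(2*(-10/3))) + 2650/3 = (-10/3 + (1/2)*(-3/10)) + 2650/3 = (-10/3 - 3/20) + 2650/3 = -209/60 + 2650/3 = 17597/20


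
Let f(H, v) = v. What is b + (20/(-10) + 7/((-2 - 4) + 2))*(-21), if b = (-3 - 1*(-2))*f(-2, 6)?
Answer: 291/4 ≈ 72.750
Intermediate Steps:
b = -6 (b = (-3 - 1*(-2))*6 = (-3 + 2)*6 = -1*6 = -6)
b + (20/(-10) + 7/((-2 - 4) + 2))*(-21) = -6 + (20/(-10) + 7/((-2 - 4) + 2))*(-21) = -6 + (20*(-⅒) + 7/(-6 + 2))*(-21) = -6 + (-2 + 7/(-4))*(-21) = -6 + (-2 + 7*(-¼))*(-21) = -6 + (-2 - 7/4)*(-21) = -6 - 15/4*(-21) = -6 + 315/4 = 291/4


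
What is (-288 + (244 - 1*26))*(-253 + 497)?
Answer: -17080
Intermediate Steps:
(-288 + (244 - 1*26))*(-253 + 497) = (-288 + (244 - 26))*244 = (-288 + 218)*244 = -70*244 = -17080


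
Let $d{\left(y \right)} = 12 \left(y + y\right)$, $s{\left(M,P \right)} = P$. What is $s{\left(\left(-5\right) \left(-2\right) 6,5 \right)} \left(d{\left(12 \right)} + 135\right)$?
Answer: $2115$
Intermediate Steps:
$d{\left(y \right)} = 24 y$ ($d{\left(y \right)} = 12 \cdot 2 y = 24 y$)
$s{\left(\left(-5\right) \left(-2\right) 6,5 \right)} \left(d{\left(12 \right)} + 135\right) = 5 \left(24 \cdot 12 + 135\right) = 5 \left(288 + 135\right) = 5 \cdot 423 = 2115$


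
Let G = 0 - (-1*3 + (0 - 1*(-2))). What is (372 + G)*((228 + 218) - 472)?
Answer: -9698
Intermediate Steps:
G = 1 (G = 0 - (-3 + (0 + 2)) = 0 - (-3 + 2) = 0 - 1*(-1) = 0 + 1 = 1)
(372 + G)*((228 + 218) - 472) = (372 + 1)*((228 + 218) - 472) = 373*(446 - 472) = 373*(-26) = -9698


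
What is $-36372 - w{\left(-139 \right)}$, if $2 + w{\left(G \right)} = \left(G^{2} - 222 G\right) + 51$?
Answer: $-86600$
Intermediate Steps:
$w{\left(G \right)} = 49 + G^{2} - 222 G$ ($w{\left(G \right)} = -2 + \left(\left(G^{2} - 222 G\right) + 51\right) = -2 + \left(51 + G^{2} - 222 G\right) = 49 + G^{2} - 222 G$)
$-36372 - w{\left(-139 \right)} = -36372 - \left(49 + \left(-139\right)^{2} - -30858\right) = -36372 - \left(49 + 19321 + 30858\right) = -36372 - 50228 = -86600$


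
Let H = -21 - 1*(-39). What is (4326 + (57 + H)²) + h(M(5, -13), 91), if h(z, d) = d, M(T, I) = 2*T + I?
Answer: 10042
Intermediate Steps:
M(T, I) = I + 2*T
H = 18 (H = -21 + 39 = 18)
(4326 + (57 + H)²) + h(M(5, -13), 91) = (4326 + (57 + 18)²) + 91 = (4326 + 75²) + 91 = (4326 + 5625) + 91 = 9951 + 91 = 10042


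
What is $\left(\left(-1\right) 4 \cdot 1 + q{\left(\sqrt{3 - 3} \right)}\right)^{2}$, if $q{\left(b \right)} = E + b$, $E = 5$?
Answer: $1$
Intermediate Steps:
$q{\left(b \right)} = 5 + b$
$\left(\left(-1\right) 4 \cdot 1 + q{\left(\sqrt{3 - 3} \right)}\right)^{2} = \left(\left(-1\right) 4 \cdot 1 + \left(5 + \sqrt{3 - 3}\right)\right)^{2} = \left(\left(-4\right) 1 + \left(5 + \sqrt{0}\right)\right)^{2} = \left(-4 + \left(5 + 0\right)\right)^{2} = \left(-4 + 5\right)^{2} = 1^{2} = 1$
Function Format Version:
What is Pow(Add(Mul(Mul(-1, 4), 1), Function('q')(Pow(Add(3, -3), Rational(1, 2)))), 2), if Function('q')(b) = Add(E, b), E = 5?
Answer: 1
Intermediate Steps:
Function('q')(b) = Add(5, b)
Pow(Add(Mul(Mul(-1, 4), 1), Function('q')(Pow(Add(3, -3), Rational(1, 2)))), 2) = Pow(Add(Mul(Mul(-1, 4), 1), Add(5, Pow(Add(3, -3), Rational(1, 2)))), 2) = Pow(Add(Mul(-4, 1), Add(5, Pow(0, Rational(1, 2)))), 2) = Pow(Add(-4, Add(5, 0)), 2) = Pow(Add(-4, 5), 2) = Pow(1, 2) = 1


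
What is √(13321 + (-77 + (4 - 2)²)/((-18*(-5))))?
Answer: 103*√1130/30 ≈ 115.41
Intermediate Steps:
√(13321 + (-77 + (4 - 2)²)/((-18*(-5)))) = √(13321 + (-77 + 2²)/90) = √(13321 + (-77 + 4)/90) = √(13321 + (1/90)*(-73)) = √(13321 - 73/90) = √(1198817/90) = 103*√1130/30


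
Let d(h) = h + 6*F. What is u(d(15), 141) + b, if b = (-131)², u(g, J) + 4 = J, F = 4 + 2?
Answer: 17298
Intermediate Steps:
F = 6
d(h) = 36 + h (d(h) = h + 6*6 = h + 36 = 36 + h)
u(g, J) = -4 + J
b = 17161
u(d(15), 141) + b = (-4 + 141) + 17161 = 137 + 17161 = 17298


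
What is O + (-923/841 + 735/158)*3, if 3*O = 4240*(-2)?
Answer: -1122554731/398634 ≈ -2816.0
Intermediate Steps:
O = -8480/3 (O = (4240*(-2))/3 = (1/3)*(-8480) = -8480/3 ≈ -2826.7)
O + (-923/841 + 735/158)*3 = -8480/3 + (-923/841 + 735/158)*3 = -8480/3 + (472301/132878)*3 = -8480/3 + 1416903/132878 = -1122554731/398634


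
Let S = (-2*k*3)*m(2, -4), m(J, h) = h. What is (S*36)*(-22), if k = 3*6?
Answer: -342144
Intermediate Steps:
k = 18
S = 432 (S = (-2*18*3)*(-4) = -36*3*(-4) = -108*(-4) = 432)
(S*36)*(-22) = (432*36)*(-22) = 15552*(-22) = -342144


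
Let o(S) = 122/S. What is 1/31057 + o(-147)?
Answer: -3788807/4565379 ≈ -0.82990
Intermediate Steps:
1/31057 + o(-147) = 1/31057 + 122/(-147) = 1/31057 + 122*(-1/147) = 1/31057 - 122/147 = -3788807/4565379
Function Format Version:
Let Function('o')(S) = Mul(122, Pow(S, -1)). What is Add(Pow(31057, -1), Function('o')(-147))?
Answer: Rational(-3788807, 4565379) ≈ -0.82990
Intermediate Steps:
Add(Pow(31057, -1), Function('o')(-147)) = Add(Pow(31057, -1), Mul(122, Pow(-147, -1))) = Add(Rational(1, 31057), Mul(122, Rational(-1, 147))) = Add(Rational(1, 31057), Rational(-122, 147)) = Rational(-3788807, 4565379)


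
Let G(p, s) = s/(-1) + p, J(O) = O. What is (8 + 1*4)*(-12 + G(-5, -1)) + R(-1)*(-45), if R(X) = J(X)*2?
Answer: -102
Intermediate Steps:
G(p, s) = p - s (G(p, s) = -s + p = p - s)
R(X) = 2*X (R(X) = X*2 = 2*X)
(8 + 1*4)*(-12 + G(-5, -1)) + R(-1)*(-45) = (8 + 1*4)*(-12 + (-5 - 1*(-1))) + (2*(-1))*(-45) = (8 + 4)*(-12 + (-5 + 1)) - 2*(-45) = 12*(-12 - 4) + 90 = 12*(-16) + 90 = -192 + 90 = -102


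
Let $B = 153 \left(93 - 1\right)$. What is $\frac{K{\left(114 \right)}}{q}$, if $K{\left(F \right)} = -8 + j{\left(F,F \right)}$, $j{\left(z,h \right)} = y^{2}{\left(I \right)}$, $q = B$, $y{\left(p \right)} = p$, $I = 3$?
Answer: $\frac{1}{14076} \approx 7.1043 \cdot 10^{-5}$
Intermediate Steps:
$B = 14076$ ($B = 153 \cdot 92 = 14076$)
$q = 14076$
$j{\left(z,h \right)} = 9$ ($j{\left(z,h \right)} = 3^{2} = 9$)
$K{\left(F \right)} = 1$ ($K{\left(F \right)} = -8 + 9 = 1$)
$\frac{K{\left(114 \right)}}{q} = 1 \cdot \frac{1}{14076} = \frac{1}{14076}$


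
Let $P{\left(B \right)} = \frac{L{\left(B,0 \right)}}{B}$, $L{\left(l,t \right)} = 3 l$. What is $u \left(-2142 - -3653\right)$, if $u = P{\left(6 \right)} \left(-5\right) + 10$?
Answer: $-7555$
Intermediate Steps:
$P{\left(B \right)} = 3$ ($P{\left(B \right)} = \frac{3 B}{B} = 3$)
$u = -5$ ($u = 3 \left(-5\right) + 10 = -15 + 10 = -5$)
$u \left(-2142 - -3653\right) = - 5 \left(-2142 - -3653\right) = - 5 \left(-2142 + 3653\right) = \left(-5\right) 1511 = -7555$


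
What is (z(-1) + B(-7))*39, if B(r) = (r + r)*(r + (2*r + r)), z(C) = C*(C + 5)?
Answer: 15132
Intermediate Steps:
z(C) = C*(5 + C)
B(r) = 8*r² (B(r) = (2*r)*(r + 3*r) = (2*r)*(4*r) = 8*r²)
(z(-1) + B(-7))*39 = (-(5 - 1) + 8*(-7)²)*39 = (-1*4 + 8*49)*39 = (-4 + 392)*39 = 388*39 = 15132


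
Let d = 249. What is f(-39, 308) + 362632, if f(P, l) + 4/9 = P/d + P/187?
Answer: 50655588352/139689 ≈ 3.6263e+5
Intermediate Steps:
f(P, l) = -4/9 + 436*P/46563 (f(P, l) = -4/9 + (P/249 + P/187) = -4/9 + 436*P/46563)
f(-39, 308) + 362632 = (-4/9 + (436/46563)*(-39)) + 362632 = (-4/9 - 5668/15521) + 362632 = -113096/139689 + 362632 = 50655588352/139689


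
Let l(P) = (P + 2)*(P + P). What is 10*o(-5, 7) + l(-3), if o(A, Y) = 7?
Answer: 76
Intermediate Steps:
l(P) = 2*P*(2 + P) (l(P) = (2 + P)*(2*P) = 2*P*(2 + P))
10*o(-5, 7) + l(-3) = 10*7 + 2*(-3)*(2 - 3) = 70 + 2*(-3)*(-1) = 70 + 6 = 76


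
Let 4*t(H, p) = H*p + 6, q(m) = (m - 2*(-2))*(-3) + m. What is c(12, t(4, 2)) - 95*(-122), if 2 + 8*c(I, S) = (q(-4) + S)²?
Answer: 370873/32 ≈ 11590.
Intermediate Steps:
q(m) = -12 - 2*m (q(m) = (m + 4)*(-3) + m = (4 + m)*(-3) + m = (-12 - 3*m) + m = -12 - 2*m)
t(H, p) = 3/2 + H*p/4 (t(H, p) = (H*p + 6)/4 = (6 + H*p)/4 = 3/2 + H*p/4)
c(I, S) = -¼ + (-4 + S)²/8 (c(I, S) = -¼ + ((-12 - 2*(-4)) + S)²/8 = -¼ + ((-12 + 8) + S)²/8 = -¼ + (-4 + S)²/8)
c(12, t(4, 2)) - 95*(-122) = (-¼ + (-4 + (3/2 + (¼)*4*2))²/8) - 95*(-122) = (-¼ + (-4 + (3/2 + 2))²/8) + 11590 = (-¼ + (-4 + 7/2)²/8) + 11590 = (-¼ + (-½)²/8) + 11590 = (-¼ + (⅛)*(¼)) + 11590 = (-¼ + 1/32) + 11590 = -7/32 + 11590 = 370873/32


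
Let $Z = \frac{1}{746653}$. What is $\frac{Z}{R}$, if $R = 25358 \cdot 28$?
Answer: $\frac{1}{530141549672} \approx 1.8863 \cdot 10^{-12}$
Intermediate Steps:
$R = 710024$
$Z = \frac{1}{746653} \approx 1.3393 \cdot 10^{-6}$
$\frac{Z}{R} = \frac{1}{746653 \cdot 710024} = \frac{1}{746653} \cdot \frac{1}{710024} = \frac{1}{530141549672}$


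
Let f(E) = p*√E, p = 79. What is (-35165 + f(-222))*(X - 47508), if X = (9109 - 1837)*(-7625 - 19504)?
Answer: 6939095243340 - 15589038084*I*√222 ≈ 6.9391e+12 - 2.3227e+11*I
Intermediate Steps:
f(E) = 79*√E
X = -197282088 (X = 7272*(-27129) = -197282088)
(-35165 + f(-222))*(X - 47508) = (-35165 + 79*√(-222))*(-197282088 - 47508) = (-35165 + 79*(I*√222))*(-197329596) = (-35165 + 79*I*√222)*(-197329596) = 6939095243340 - 15589038084*I*√222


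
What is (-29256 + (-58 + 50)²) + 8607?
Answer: -20585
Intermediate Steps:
(-29256 + (-58 + 50)²) + 8607 = (-29256 + (-8)²) + 8607 = (-29256 + 64) + 8607 = -29192 + 8607 = -20585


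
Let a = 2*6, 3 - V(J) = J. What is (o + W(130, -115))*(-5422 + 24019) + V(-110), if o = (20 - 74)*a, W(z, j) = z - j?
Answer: -7494478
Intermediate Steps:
V(J) = 3 - J
a = 12
o = -648 (o = (20 - 74)*12 = -54*12 = -648)
(o + W(130, -115))*(-5422 + 24019) + V(-110) = (-648 + (130 - 1*(-115)))*(-5422 + 24019) + (3 - 1*(-110)) = (-648 + (130 + 115))*18597 + (3 + 110) = (-648 + 245)*18597 + 113 = -403*18597 + 113 = -7494591 + 113 = -7494478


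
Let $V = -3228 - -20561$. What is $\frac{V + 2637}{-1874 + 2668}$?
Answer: $\frac{9985}{397} \approx 25.151$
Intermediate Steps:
$V = 17333$ ($V = -3228 + 20561 = 17333$)
$\frac{V + 2637}{-1874 + 2668} = \frac{17333 + 2637}{-1874 + 2668} = \frac{19970}{794} = 19970 \cdot \frac{1}{794} = \frac{9985}{397}$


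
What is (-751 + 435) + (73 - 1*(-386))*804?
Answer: 368720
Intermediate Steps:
(-751 + 435) + (73 - 1*(-386))*804 = -316 + (73 + 386)*804 = -316 + 459*804 = -316 + 369036 = 368720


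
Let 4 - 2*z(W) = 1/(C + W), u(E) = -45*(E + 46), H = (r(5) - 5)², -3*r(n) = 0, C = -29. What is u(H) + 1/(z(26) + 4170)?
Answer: -79980429/25033 ≈ -3195.0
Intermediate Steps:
r(n) = 0 (r(n) = -⅓*0 = 0)
H = 25 (H = (0 - 5)² = (-5)² = 25)
u(E) = -2070 - 45*E (u(E) = -45*(46 + E) = -2070 - 45*E)
z(W) = 2 - 1/(2*(-29 + W))
u(H) + 1/(z(26) + 4170) = (-2070 - 45*25) + 1/((-117 + 4*26)/(2*(-29 + 26)) + 4170) = (-2070 - 1125) + 1/((½)*(-117 + 104)/(-3) + 4170) = -3195 + 1/((½)*(-⅓)*(-13) + 4170) = -3195 + 1/(13/6 + 4170) = -3195 + 1/(25033/6) = -3195 + 6/25033 = -79980429/25033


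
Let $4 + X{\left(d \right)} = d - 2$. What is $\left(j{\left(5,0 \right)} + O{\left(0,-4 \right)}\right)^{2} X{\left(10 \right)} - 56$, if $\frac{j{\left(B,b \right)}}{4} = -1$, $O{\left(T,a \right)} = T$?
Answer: $8$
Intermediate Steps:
$j{\left(B,b \right)} = -4$ ($j{\left(B,b \right)} = 4 \left(-1\right) = -4$)
$X{\left(d \right)} = -6 + d$ ($X{\left(d \right)} = -4 + \left(d - 2\right) = -4 + \left(-2 + d\right) = -6 + d$)
$\left(j{\left(5,0 \right)} + O{\left(0,-4 \right)}\right)^{2} X{\left(10 \right)} - 56 = \left(-4 + 0\right)^{2} \left(-6 + 10\right) - 56 = \left(-4\right)^{2} \cdot 4 - 56 = 16 \cdot 4 - 56 = 64 - 56 = 8$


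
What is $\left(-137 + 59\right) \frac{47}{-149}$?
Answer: $\frac{3666}{149} \approx 24.604$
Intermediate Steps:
$\left(-137 + 59\right) \frac{47}{-149} = - 78 \cdot 47 \left(- \frac{1}{149}\right) = \left(-78\right) \left(- \frac{47}{149}\right) = \frac{3666}{149}$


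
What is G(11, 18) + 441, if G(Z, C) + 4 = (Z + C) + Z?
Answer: 477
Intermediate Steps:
G(Z, C) = -4 + C + 2*Z (G(Z, C) = -4 + ((Z + C) + Z) = -4 + ((C + Z) + Z) = -4 + (C + 2*Z) = -4 + C + 2*Z)
G(11, 18) + 441 = (-4 + 18 + 2*11) + 441 = (-4 + 18 + 22) + 441 = 36 + 441 = 477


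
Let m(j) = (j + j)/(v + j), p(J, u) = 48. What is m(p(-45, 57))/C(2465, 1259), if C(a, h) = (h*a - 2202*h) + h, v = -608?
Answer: -1/1938860 ≈ -5.1577e-7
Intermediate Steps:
C(a, h) = -2201*h + a*h (C(a, h) = (a*h - 2202*h) + h = (-2202*h + a*h) + h = -2201*h + a*h)
m(j) = 2*j/(-608 + j) (m(j) = (j + j)/(-608 + j) = (2*j)/(-608 + j) = 2*j/(-608 + j))
m(p(-45, 57))/C(2465, 1259) = (2*48/(-608 + 48))/((1259*(-2201 + 2465))) = (2*48/(-560))/((1259*264)) = (2*48*(-1/560))/332376 = -6/35*1/332376 = -1/1938860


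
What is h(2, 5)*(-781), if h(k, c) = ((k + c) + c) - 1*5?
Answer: -5467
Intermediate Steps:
h(k, c) = -5 + k + 2*c (h(k, c) = ((c + k) + c) - 5 = (k + 2*c) - 5 = -5 + k + 2*c)
h(2, 5)*(-781) = (-5 + 2 + 2*5)*(-781) = (-5 + 2 + 10)*(-781) = 7*(-781) = -5467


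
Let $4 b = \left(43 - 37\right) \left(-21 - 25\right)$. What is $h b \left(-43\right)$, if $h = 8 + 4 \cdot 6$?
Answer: $94944$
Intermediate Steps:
$h = 32$ ($h = 8 + 24 = 32$)
$b = -69$ ($b = \frac{\left(43 - 37\right) \left(-21 - 25\right)}{4} = \frac{6 \left(-46\right)}{4} = \frac{1}{4} \left(-276\right) = -69$)
$h b \left(-43\right) = 32 \left(-69\right) \left(-43\right) = \left(-2208\right) \left(-43\right) = 94944$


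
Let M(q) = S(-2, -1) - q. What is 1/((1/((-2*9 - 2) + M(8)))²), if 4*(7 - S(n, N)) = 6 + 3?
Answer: 8649/16 ≈ 540.56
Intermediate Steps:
S(n, N) = 19/4 (S(n, N) = 7 - (6 + 3)/4 = 7 - ¼*9 = 7 - 9/4 = 19/4)
M(q) = 19/4 - q
1/((1/((-2*9 - 2) + M(8)))²) = 1/((1/((-2*9 - 2) + (19/4 - 1*8)))²) = 1/((1/((-18 - 2) + (19/4 - 8)))²) = 1/((1/(-20 - 13/4))²) = 1/((1/(-93/4))²) = 1/((-4/93)²) = 1/(16/8649) = 8649/16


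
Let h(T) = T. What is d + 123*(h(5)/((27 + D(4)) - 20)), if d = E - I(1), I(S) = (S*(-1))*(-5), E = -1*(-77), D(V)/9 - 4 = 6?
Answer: 7599/97 ≈ 78.340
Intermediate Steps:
D(V) = 90 (D(V) = 36 + 9*6 = 36 + 54 = 90)
E = 77
I(S) = 5*S (I(S) = -S*(-5) = 5*S)
d = 72 (d = 77 - 5 = 72)
d + 123*(h(5)/((27 + D(4)) - 20)) = 72 + 123*(5/((27 + 90) - 20)) = 72 + 123*(5/(117 - 20)) = 72 + 123*(5/97) = 72 + 615/97 = 7599/97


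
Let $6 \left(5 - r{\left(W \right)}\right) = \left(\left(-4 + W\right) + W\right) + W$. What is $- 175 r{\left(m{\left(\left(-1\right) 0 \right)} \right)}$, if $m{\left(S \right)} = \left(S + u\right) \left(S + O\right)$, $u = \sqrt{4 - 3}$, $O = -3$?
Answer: $- \frac{7525}{6} \approx -1254.2$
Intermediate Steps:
$u = 1$ ($u = \sqrt{1} = 1$)
$m{\left(S \right)} = \left(1 + S\right) \left(-3 + S\right)$ ($m{\left(S \right)} = \left(S + 1\right) \left(S - 3\right) = \left(1 + S\right) \left(-3 + S\right)$)
$r{\left(W \right)} = \frac{17}{3} - \frac{W}{2}$ ($r{\left(W \right)} = 5 - \frac{\left(\left(-4 + W\right) + W\right) + W}{6} = 5 - \frac{\left(-4 + 2 W\right) + W}{6} = 5 - \frac{-4 + 3 W}{6} = 5 - \left(- \frac{2}{3} + \frac{W}{2}\right) = \frac{17}{3} - \frac{W}{2}$)
$- 175 r{\left(m{\left(\left(-1\right) 0 \right)} \right)} = - 175 \left(\frac{17}{3} - \frac{-3 + \left(\left(-1\right) 0\right)^{2} - 2 \left(\left(-1\right) 0\right)}{2}\right) = - 175 \left(\frac{17}{3} - \frac{-3 + 0^{2} - 0}{2}\right) = - 175 \left(\frac{17}{3} - \frac{-3 + 0 + 0}{2}\right) = - 175 \left(\frac{17}{3} - - \frac{3}{2}\right) = - 175 \left(\frac{17}{3} + \frac{3}{2}\right) = \left(-175\right) \frac{43}{6} = - \frac{7525}{6}$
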